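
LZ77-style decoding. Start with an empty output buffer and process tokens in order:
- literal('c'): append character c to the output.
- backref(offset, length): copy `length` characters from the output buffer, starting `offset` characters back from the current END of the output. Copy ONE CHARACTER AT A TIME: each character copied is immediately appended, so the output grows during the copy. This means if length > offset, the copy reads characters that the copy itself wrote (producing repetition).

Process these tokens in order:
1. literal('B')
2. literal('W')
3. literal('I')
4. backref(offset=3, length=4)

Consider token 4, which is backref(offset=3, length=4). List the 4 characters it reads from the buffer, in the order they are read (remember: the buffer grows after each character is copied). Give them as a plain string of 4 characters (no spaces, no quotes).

Answer: BWIB

Derivation:
Token 1: literal('B'). Output: "B"
Token 2: literal('W'). Output: "BW"
Token 3: literal('I'). Output: "BWI"
Token 4: backref(off=3, len=4). Buffer before: "BWI" (len 3)
  byte 1: read out[0]='B', append. Buffer now: "BWIB"
  byte 2: read out[1]='W', append. Buffer now: "BWIBW"
  byte 3: read out[2]='I', append. Buffer now: "BWIBWI"
  byte 4: read out[3]='B', append. Buffer now: "BWIBWIB"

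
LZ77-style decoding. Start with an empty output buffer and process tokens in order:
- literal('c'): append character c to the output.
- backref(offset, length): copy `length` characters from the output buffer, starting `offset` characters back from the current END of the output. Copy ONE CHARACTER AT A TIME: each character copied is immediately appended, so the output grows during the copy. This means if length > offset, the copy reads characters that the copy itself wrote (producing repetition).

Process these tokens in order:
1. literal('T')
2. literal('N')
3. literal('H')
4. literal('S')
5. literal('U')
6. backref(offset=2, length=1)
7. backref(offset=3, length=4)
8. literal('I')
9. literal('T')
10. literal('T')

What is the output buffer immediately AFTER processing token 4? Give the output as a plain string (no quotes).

Token 1: literal('T'). Output: "T"
Token 2: literal('N'). Output: "TN"
Token 3: literal('H'). Output: "TNH"
Token 4: literal('S'). Output: "TNHS"

Answer: TNHS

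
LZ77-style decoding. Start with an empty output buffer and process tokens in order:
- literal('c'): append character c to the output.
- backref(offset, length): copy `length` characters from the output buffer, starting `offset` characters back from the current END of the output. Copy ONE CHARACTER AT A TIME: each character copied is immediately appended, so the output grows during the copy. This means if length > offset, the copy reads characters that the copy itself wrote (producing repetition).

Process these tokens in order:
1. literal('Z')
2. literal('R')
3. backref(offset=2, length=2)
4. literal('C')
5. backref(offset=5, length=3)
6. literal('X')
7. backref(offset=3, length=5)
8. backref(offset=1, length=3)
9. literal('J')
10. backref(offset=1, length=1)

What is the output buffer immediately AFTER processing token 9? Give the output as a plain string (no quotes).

Answer: ZRZRCZRZXRZXRZZZZJ

Derivation:
Token 1: literal('Z'). Output: "Z"
Token 2: literal('R'). Output: "ZR"
Token 3: backref(off=2, len=2). Copied 'ZR' from pos 0. Output: "ZRZR"
Token 4: literal('C'). Output: "ZRZRC"
Token 5: backref(off=5, len=3). Copied 'ZRZ' from pos 0. Output: "ZRZRCZRZ"
Token 6: literal('X'). Output: "ZRZRCZRZX"
Token 7: backref(off=3, len=5) (overlapping!). Copied 'RZXRZ' from pos 6. Output: "ZRZRCZRZXRZXRZ"
Token 8: backref(off=1, len=3) (overlapping!). Copied 'ZZZ' from pos 13. Output: "ZRZRCZRZXRZXRZZZZ"
Token 9: literal('J'). Output: "ZRZRCZRZXRZXRZZZZJ"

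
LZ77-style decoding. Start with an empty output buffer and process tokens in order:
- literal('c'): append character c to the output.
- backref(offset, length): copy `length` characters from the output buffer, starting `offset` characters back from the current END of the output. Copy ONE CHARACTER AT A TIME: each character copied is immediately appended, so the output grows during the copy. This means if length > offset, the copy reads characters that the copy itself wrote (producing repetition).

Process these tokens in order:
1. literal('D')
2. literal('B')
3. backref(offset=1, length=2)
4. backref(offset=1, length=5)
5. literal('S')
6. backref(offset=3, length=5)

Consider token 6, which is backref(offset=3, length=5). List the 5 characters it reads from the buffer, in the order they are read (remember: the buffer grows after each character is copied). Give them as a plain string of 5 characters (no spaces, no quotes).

Token 1: literal('D'). Output: "D"
Token 2: literal('B'). Output: "DB"
Token 3: backref(off=1, len=2) (overlapping!). Copied 'BB' from pos 1. Output: "DBBB"
Token 4: backref(off=1, len=5) (overlapping!). Copied 'BBBBB' from pos 3. Output: "DBBBBBBBB"
Token 5: literal('S'). Output: "DBBBBBBBBS"
Token 6: backref(off=3, len=5). Buffer before: "DBBBBBBBBS" (len 10)
  byte 1: read out[7]='B', append. Buffer now: "DBBBBBBBBSB"
  byte 2: read out[8]='B', append. Buffer now: "DBBBBBBBBSBB"
  byte 3: read out[9]='S', append. Buffer now: "DBBBBBBBBSBBS"
  byte 4: read out[10]='B', append. Buffer now: "DBBBBBBBBSBBSB"
  byte 5: read out[11]='B', append. Buffer now: "DBBBBBBBBSBBSBB"

Answer: BBSBB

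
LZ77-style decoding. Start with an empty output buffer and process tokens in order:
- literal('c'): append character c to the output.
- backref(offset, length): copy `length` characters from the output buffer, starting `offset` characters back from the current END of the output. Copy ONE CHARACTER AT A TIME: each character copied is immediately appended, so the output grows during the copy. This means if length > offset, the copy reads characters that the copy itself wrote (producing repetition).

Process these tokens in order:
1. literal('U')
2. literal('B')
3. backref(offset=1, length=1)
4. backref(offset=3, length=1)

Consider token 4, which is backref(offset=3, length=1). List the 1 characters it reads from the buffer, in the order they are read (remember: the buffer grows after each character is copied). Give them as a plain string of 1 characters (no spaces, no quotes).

Answer: U

Derivation:
Token 1: literal('U'). Output: "U"
Token 2: literal('B'). Output: "UB"
Token 3: backref(off=1, len=1). Copied 'B' from pos 1. Output: "UBB"
Token 4: backref(off=3, len=1). Buffer before: "UBB" (len 3)
  byte 1: read out[0]='U', append. Buffer now: "UBBU"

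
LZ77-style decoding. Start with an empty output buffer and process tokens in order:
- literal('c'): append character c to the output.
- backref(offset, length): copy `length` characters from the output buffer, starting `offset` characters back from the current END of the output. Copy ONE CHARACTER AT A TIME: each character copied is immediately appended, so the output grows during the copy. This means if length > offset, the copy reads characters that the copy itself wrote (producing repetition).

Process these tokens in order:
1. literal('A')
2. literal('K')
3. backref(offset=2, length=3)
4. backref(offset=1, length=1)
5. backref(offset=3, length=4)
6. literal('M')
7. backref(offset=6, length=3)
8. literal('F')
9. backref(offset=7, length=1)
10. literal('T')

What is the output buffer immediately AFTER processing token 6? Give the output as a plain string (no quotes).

Token 1: literal('A'). Output: "A"
Token 2: literal('K'). Output: "AK"
Token 3: backref(off=2, len=3) (overlapping!). Copied 'AKA' from pos 0. Output: "AKAKA"
Token 4: backref(off=1, len=1). Copied 'A' from pos 4. Output: "AKAKAA"
Token 5: backref(off=3, len=4) (overlapping!). Copied 'KAAK' from pos 3. Output: "AKAKAAKAAK"
Token 6: literal('M'). Output: "AKAKAAKAAKM"

Answer: AKAKAAKAAKM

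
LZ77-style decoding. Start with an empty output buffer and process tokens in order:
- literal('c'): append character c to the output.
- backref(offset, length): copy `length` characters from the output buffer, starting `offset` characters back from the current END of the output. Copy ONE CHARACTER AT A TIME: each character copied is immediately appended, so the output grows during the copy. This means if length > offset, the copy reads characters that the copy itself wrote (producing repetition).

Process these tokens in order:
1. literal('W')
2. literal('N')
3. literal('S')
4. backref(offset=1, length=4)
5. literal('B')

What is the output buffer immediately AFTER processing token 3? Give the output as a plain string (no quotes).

Token 1: literal('W'). Output: "W"
Token 2: literal('N'). Output: "WN"
Token 3: literal('S'). Output: "WNS"

Answer: WNS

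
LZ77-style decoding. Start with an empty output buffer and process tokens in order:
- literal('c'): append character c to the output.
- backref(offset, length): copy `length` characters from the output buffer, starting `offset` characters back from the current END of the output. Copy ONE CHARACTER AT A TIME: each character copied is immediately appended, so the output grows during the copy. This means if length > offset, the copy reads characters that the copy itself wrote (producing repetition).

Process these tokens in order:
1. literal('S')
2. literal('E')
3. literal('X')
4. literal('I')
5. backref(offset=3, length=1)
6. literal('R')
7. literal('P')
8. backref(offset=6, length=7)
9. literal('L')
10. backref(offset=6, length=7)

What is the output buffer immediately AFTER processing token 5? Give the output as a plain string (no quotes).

Answer: SEXIE

Derivation:
Token 1: literal('S'). Output: "S"
Token 2: literal('E'). Output: "SE"
Token 3: literal('X'). Output: "SEX"
Token 4: literal('I'). Output: "SEXI"
Token 5: backref(off=3, len=1). Copied 'E' from pos 1. Output: "SEXIE"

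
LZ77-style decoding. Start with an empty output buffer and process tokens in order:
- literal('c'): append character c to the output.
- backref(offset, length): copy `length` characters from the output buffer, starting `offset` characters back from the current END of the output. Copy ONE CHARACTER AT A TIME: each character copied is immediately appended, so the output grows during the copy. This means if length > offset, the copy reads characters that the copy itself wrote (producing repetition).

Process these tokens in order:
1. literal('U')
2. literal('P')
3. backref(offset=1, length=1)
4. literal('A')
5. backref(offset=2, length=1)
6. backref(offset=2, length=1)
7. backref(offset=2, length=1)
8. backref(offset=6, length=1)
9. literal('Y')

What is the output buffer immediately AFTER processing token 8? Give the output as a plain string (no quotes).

Answer: UPPAPAPP

Derivation:
Token 1: literal('U'). Output: "U"
Token 2: literal('P'). Output: "UP"
Token 3: backref(off=1, len=1). Copied 'P' from pos 1. Output: "UPP"
Token 4: literal('A'). Output: "UPPA"
Token 5: backref(off=2, len=1). Copied 'P' from pos 2. Output: "UPPAP"
Token 6: backref(off=2, len=1). Copied 'A' from pos 3. Output: "UPPAPA"
Token 7: backref(off=2, len=1). Copied 'P' from pos 4. Output: "UPPAPAP"
Token 8: backref(off=6, len=1). Copied 'P' from pos 1. Output: "UPPAPAPP"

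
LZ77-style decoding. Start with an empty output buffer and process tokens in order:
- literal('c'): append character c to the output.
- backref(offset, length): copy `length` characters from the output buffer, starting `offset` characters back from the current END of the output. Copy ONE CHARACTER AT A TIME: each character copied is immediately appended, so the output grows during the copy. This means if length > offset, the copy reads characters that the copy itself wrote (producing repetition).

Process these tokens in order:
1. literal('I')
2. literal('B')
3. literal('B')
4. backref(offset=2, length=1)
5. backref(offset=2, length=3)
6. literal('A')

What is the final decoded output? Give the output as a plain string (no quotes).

Token 1: literal('I'). Output: "I"
Token 2: literal('B'). Output: "IB"
Token 3: literal('B'). Output: "IBB"
Token 4: backref(off=2, len=1). Copied 'B' from pos 1. Output: "IBBB"
Token 5: backref(off=2, len=3) (overlapping!). Copied 'BBB' from pos 2. Output: "IBBBBBB"
Token 6: literal('A'). Output: "IBBBBBBA"

Answer: IBBBBBBA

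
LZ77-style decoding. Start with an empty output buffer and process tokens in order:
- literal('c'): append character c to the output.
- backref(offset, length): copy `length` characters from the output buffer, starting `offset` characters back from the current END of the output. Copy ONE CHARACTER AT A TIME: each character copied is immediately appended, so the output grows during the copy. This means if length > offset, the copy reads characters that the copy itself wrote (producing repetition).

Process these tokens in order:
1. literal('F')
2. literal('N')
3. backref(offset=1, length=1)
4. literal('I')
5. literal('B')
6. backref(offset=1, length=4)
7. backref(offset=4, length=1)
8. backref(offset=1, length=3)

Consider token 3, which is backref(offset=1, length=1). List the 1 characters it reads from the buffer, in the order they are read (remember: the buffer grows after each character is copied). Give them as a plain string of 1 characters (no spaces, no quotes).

Token 1: literal('F'). Output: "F"
Token 2: literal('N'). Output: "FN"
Token 3: backref(off=1, len=1). Buffer before: "FN" (len 2)
  byte 1: read out[1]='N', append. Buffer now: "FNN"

Answer: N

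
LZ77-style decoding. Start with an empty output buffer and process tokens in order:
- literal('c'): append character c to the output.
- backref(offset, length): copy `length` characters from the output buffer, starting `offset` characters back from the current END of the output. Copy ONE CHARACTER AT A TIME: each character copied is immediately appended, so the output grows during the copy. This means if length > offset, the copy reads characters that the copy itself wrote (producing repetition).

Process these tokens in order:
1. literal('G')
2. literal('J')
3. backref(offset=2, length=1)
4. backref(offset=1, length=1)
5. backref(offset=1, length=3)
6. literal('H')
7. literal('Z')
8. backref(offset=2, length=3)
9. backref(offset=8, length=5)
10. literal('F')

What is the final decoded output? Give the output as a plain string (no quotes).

Token 1: literal('G'). Output: "G"
Token 2: literal('J'). Output: "GJ"
Token 3: backref(off=2, len=1). Copied 'G' from pos 0. Output: "GJG"
Token 4: backref(off=1, len=1). Copied 'G' from pos 2. Output: "GJGG"
Token 5: backref(off=1, len=3) (overlapping!). Copied 'GGG' from pos 3. Output: "GJGGGGG"
Token 6: literal('H'). Output: "GJGGGGGH"
Token 7: literal('Z'). Output: "GJGGGGGHZ"
Token 8: backref(off=2, len=3) (overlapping!). Copied 'HZH' from pos 7. Output: "GJGGGGGHZHZH"
Token 9: backref(off=8, len=5). Copied 'GGGHZ' from pos 4. Output: "GJGGGGGHZHZHGGGHZ"
Token 10: literal('F'). Output: "GJGGGGGHZHZHGGGHZF"

Answer: GJGGGGGHZHZHGGGHZF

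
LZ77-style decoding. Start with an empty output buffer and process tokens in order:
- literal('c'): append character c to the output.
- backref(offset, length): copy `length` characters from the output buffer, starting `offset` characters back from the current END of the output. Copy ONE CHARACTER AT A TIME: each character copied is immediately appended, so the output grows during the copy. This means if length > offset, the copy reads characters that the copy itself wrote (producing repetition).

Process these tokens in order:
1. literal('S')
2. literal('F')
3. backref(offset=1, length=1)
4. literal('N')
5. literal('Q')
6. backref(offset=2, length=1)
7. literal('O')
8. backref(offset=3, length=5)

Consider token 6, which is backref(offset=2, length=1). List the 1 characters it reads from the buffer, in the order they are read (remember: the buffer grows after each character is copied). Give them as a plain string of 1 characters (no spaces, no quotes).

Answer: N

Derivation:
Token 1: literal('S'). Output: "S"
Token 2: literal('F'). Output: "SF"
Token 3: backref(off=1, len=1). Copied 'F' from pos 1. Output: "SFF"
Token 4: literal('N'). Output: "SFFN"
Token 5: literal('Q'). Output: "SFFNQ"
Token 6: backref(off=2, len=1). Buffer before: "SFFNQ" (len 5)
  byte 1: read out[3]='N', append. Buffer now: "SFFNQN"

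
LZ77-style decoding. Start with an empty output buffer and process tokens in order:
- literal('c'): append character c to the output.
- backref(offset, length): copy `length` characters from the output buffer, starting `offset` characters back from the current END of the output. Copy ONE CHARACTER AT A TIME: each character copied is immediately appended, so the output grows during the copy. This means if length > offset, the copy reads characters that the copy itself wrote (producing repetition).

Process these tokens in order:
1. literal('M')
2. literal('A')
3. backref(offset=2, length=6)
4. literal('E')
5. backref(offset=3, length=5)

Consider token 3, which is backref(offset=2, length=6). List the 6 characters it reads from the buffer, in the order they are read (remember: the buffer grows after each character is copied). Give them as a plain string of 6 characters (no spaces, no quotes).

Answer: MAMAMA

Derivation:
Token 1: literal('M'). Output: "M"
Token 2: literal('A'). Output: "MA"
Token 3: backref(off=2, len=6). Buffer before: "MA" (len 2)
  byte 1: read out[0]='M', append. Buffer now: "MAM"
  byte 2: read out[1]='A', append. Buffer now: "MAMA"
  byte 3: read out[2]='M', append. Buffer now: "MAMAM"
  byte 4: read out[3]='A', append. Buffer now: "MAMAMA"
  byte 5: read out[4]='M', append. Buffer now: "MAMAMAM"
  byte 6: read out[5]='A', append. Buffer now: "MAMAMAMA"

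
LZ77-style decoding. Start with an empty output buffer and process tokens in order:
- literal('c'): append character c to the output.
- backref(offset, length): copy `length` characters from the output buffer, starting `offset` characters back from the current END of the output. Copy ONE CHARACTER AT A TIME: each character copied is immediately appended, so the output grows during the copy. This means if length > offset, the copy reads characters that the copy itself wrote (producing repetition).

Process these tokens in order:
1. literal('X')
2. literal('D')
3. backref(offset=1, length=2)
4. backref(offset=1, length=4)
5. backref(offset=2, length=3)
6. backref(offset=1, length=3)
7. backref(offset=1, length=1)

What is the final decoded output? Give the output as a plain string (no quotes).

Answer: XDDDDDDDDDDDDDD

Derivation:
Token 1: literal('X'). Output: "X"
Token 2: literal('D'). Output: "XD"
Token 3: backref(off=1, len=2) (overlapping!). Copied 'DD' from pos 1. Output: "XDDD"
Token 4: backref(off=1, len=4) (overlapping!). Copied 'DDDD' from pos 3. Output: "XDDDDDDD"
Token 5: backref(off=2, len=3) (overlapping!). Copied 'DDD' from pos 6. Output: "XDDDDDDDDDD"
Token 6: backref(off=1, len=3) (overlapping!). Copied 'DDD' from pos 10. Output: "XDDDDDDDDDDDDD"
Token 7: backref(off=1, len=1). Copied 'D' from pos 13. Output: "XDDDDDDDDDDDDDD"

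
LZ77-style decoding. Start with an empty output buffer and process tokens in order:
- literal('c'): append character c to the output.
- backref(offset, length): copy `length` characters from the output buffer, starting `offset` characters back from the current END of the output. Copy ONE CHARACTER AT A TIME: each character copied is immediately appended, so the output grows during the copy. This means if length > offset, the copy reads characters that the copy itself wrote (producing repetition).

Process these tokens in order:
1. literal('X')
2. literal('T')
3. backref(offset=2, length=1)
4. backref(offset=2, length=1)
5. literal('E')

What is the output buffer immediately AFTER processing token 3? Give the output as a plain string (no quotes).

Answer: XTX

Derivation:
Token 1: literal('X'). Output: "X"
Token 2: literal('T'). Output: "XT"
Token 3: backref(off=2, len=1). Copied 'X' from pos 0. Output: "XTX"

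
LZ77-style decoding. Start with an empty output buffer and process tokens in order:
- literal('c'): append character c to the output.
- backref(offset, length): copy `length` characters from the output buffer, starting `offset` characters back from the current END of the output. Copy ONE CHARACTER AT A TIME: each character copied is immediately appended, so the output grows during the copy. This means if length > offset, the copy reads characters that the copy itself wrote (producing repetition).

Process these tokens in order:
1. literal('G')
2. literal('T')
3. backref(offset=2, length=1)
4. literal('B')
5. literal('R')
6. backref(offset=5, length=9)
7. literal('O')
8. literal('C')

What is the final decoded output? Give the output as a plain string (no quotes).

Answer: GTGBRGTGBRGTGBOC

Derivation:
Token 1: literal('G'). Output: "G"
Token 2: literal('T'). Output: "GT"
Token 3: backref(off=2, len=1). Copied 'G' from pos 0. Output: "GTG"
Token 4: literal('B'). Output: "GTGB"
Token 5: literal('R'). Output: "GTGBR"
Token 6: backref(off=5, len=9) (overlapping!). Copied 'GTGBRGTGB' from pos 0. Output: "GTGBRGTGBRGTGB"
Token 7: literal('O'). Output: "GTGBRGTGBRGTGBO"
Token 8: literal('C'). Output: "GTGBRGTGBRGTGBOC"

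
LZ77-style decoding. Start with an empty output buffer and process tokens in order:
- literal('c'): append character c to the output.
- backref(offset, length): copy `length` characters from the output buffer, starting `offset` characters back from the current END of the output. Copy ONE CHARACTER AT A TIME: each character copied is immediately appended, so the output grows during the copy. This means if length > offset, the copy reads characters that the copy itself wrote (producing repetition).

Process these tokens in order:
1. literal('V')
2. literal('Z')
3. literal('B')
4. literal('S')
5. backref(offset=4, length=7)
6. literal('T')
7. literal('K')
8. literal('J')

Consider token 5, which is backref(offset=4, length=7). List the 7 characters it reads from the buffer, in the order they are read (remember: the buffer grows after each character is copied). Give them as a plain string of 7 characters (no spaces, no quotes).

Token 1: literal('V'). Output: "V"
Token 2: literal('Z'). Output: "VZ"
Token 3: literal('B'). Output: "VZB"
Token 4: literal('S'). Output: "VZBS"
Token 5: backref(off=4, len=7). Buffer before: "VZBS" (len 4)
  byte 1: read out[0]='V', append. Buffer now: "VZBSV"
  byte 2: read out[1]='Z', append. Buffer now: "VZBSVZ"
  byte 3: read out[2]='B', append. Buffer now: "VZBSVZB"
  byte 4: read out[3]='S', append. Buffer now: "VZBSVZBS"
  byte 5: read out[4]='V', append. Buffer now: "VZBSVZBSV"
  byte 6: read out[5]='Z', append. Buffer now: "VZBSVZBSVZ"
  byte 7: read out[6]='B', append. Buffer now: "VZBSVZBSVZB"

Answer: VZBSVZB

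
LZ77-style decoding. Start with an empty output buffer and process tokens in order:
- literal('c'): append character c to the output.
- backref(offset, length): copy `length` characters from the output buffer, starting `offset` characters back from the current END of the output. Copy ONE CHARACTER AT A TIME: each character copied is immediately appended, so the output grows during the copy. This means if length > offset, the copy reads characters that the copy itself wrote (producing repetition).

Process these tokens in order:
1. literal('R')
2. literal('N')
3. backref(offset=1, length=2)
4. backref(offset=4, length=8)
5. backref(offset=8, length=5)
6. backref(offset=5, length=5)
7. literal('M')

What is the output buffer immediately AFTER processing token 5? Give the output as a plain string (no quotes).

Answer: RNNNRNNNRNNNRNNNR

Derivation:
Token 1: literal('R'). Output: "R"
Token 2: literal('N'). Output: "RN"
Token 3: backref(off=1, len=2) (overlapping!). Copied 'NN' from pos 1. Output: "RNNN"
Token 4: backref(off=4, len=8) (overlapping!). Copied 'RNNNRNNN' from pos 0. Output: "RNNNRNNNRNNN"
Token 5: backref(off=8, len=5). Copied 'RNNNR' from pos 4. Output: "RNNNRNNNRNNNRNNNR"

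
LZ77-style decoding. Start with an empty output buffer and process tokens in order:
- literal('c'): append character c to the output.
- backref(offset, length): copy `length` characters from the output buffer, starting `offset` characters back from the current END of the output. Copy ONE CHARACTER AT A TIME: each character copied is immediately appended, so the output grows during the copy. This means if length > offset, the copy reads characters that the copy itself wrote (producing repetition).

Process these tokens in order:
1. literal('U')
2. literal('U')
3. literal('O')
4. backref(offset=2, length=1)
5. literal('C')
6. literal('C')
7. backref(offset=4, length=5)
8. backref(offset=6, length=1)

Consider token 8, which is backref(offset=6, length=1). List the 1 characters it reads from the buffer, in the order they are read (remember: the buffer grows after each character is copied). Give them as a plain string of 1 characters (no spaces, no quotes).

Answer: C

Derivation:
Token 1: literal('U'). Output: "U"
Token 2: literal('U'). Output: "UU"
Token 3: literal('O'). Output: "UUO"
Token 4: backref(off=2, len=1). Copied 'U' from pos 1. Output: "UUOU"
Token 5: literal('C'). Output: "UUOUC"
Token 6: literal('C'). Output: "UUOUCC"
Token 7: backref(off=4, len=5) (overlapping!). Copied 'OUCCO' from pos 2. Output: "UUOUCCOUCCO"
Token 8: backref(off=6, len=1). Buffer before: "UUOUCCOUCCO" (len 11)
  byte 1: read out[5]='C', append. Buffer now: "UUOUCCOUCCOC"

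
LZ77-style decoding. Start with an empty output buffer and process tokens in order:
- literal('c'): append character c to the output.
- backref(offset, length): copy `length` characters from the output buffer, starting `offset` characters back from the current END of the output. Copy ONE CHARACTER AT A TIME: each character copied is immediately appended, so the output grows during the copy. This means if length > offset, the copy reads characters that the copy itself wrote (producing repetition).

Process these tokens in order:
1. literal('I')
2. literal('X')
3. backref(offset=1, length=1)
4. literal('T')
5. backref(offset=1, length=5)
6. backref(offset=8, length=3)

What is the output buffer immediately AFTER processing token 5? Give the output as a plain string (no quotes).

Token 1: literal('I'). Output: "I"
Token 2: literal('X'). Output: "IX"
Token 3: backref(off=1, len=1). Copied 'X' from pos 1. Output: "IXX"
Token 4: literal('T'). Output: "IXXT"
Token 5: backref(off=1, len=5) (overlapping!). Copied 'TTTTT' from pos 3. Output: "IXXTTTTTT"

Answer: IXXTTTTTT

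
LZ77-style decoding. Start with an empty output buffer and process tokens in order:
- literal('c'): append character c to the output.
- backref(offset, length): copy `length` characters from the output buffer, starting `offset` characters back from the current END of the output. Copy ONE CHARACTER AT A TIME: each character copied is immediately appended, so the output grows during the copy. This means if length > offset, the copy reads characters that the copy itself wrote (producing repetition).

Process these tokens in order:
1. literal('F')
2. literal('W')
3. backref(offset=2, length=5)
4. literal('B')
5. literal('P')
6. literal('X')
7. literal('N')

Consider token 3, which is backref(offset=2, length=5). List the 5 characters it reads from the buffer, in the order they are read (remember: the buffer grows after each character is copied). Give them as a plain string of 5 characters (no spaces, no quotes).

Answer: FWFWF

Derivation:
Token 1: literal('F'). Output: "F"
Token 2: literal('W'). Output: "FW"
Token 3: backref(off=2, len=5). Buffer before: "FW" (len 2)
  byte 1: read out[0]='F', append. Buffer now: "FWF"
  byte 2: read out[1]='W', append. Buffer now: "FWFW"
  byte 3: read out[2]='F', append. Buffer now: "FWFWF"
  byte 4: read out[3]='W', append. Buffer now: "FWFWFW"
  byte 5: read out[4]='F', append. Buffer now: "FWFWFWF"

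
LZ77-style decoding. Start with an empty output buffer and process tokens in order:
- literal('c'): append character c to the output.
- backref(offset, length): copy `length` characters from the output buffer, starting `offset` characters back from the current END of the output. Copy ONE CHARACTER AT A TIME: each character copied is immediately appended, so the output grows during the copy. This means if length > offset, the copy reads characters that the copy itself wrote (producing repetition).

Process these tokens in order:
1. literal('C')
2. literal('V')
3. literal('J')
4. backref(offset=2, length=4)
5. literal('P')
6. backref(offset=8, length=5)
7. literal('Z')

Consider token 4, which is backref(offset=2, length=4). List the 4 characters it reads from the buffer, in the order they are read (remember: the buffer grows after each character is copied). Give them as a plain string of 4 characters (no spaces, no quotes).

Token 1: literal('C'). Output: "C"
Token 2: literal('V'). Output: "CV"
Token 3: literal('J'). Output: "CVJ"
Token 4: backref(off=2, len=4). Buffer before: "CVJ" (len 3)
  byte 1: read out[1]='V', append. Buffer now: "CVJV"
  byte 2: read out[2]='J', append. Buffer now: "CVJVJ"
  byte 3: read out[3]='V', append. Buffer now: "CVJVJV"
  byte 4: read out[4]='J', append. Buffer now: "CVJVJVJ"

Answer: VJVJ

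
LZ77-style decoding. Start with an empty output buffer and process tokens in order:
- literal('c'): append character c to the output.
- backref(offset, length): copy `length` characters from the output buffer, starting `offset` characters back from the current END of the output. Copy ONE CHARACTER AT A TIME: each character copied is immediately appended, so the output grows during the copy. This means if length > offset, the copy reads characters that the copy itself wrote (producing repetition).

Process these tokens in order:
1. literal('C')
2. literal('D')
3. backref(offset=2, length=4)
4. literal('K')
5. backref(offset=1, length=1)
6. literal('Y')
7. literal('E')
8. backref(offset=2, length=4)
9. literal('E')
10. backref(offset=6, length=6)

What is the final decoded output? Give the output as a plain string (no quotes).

Answer: CDCDCDKKYEYEYEEEYEYEE

Derivation:
Token 1: literal('C'). Output: "C"
Token 2: literal('D'). Output: "CD"
Token 3: backref(off=2, len=4) (overlapping!). Copied 'CDCD' from pos 0. Output: "CDCDCD"
Token 4: literal('K'). Output: "CDCDCDK"
Token 5: backref(off=1, len=1). Copied 'K' from pos 6. Output: "CDCDCDKK"
Token 6: literal('Y'). Output: "CDCDCDKKY"
Token 7: literal('E'). Output: "CDCDCDKKYE"
Token 8: backref(off=2, len=4) (overlapping!). Copied 'YEYE' from pos 8. Output: "CDCDCDKKYEYEYE"
Token 9: literal('E'). Output: "CDCDCDKKYEYEYEE"
Token 10: backref(off=6, len=6). Copied 'EYEYEE' from pos 9. Output: "CDCDCDKKYEYEYEEEYEYEE"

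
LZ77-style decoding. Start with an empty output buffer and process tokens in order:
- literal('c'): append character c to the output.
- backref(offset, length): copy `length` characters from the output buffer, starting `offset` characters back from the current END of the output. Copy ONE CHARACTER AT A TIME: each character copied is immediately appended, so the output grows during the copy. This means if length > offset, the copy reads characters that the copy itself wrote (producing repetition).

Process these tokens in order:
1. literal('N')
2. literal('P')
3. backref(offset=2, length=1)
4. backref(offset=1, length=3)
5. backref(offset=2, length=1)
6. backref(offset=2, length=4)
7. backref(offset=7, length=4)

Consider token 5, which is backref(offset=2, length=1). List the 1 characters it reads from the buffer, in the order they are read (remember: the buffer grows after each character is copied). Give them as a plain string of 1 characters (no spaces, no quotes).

Token 1: literal('N'). Output: "N"
Token 2: literal('P'). Output: "NP"
Token 3: backref(off=2, len=1). Copied 'N' from pos 0. Output: "NPN"
Token 4: backref(off=1, len=3) (overlapping!). Copied 'NNN' from pos 2. Output: "NPNNNN"
Token 5: backref(off=2, len=1). Buffer before: "NPNNNN" (len 6)
  byte 1: read out[4]='N', append. Buffer now: "NPNNNNN"

Answer: N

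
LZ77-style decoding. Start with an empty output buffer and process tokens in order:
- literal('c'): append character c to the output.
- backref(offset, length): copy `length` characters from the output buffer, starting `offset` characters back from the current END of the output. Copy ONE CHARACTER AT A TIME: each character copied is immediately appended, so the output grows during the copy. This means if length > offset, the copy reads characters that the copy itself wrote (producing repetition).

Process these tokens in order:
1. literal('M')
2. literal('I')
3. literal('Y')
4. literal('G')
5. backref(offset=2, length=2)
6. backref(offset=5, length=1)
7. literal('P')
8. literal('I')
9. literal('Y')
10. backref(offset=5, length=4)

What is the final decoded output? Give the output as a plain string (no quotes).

Token 1: literal('M'). Output: "M"
Token 2: literal('I'). Output: "MI"
Token 3: literal('Y'). Output: "MIY"
Token 4: literal('G'). Output: "MIYG"
Token 5: backref(off=2, len=2). Copied 'YG' from pos 2. Output: "MIYGYG"
Token 6: backref(off=5, len=1). Copied 'I' from pos 1. Output: "MIYGYGI"
Token 7: literal('P'). Output: "MIYGYGIP"
Token 8: literal('I'). Output: "MIYGYGIPI"
Token 9: literal('Y'). Output: "MIYGYGIPIY"
Token 10: backref(off=5, len=4). Copied 'GIPI' from pos 5. Output: "MIYGYGIPIYGIPI"

Answer: MIYGYGIPIYGIPI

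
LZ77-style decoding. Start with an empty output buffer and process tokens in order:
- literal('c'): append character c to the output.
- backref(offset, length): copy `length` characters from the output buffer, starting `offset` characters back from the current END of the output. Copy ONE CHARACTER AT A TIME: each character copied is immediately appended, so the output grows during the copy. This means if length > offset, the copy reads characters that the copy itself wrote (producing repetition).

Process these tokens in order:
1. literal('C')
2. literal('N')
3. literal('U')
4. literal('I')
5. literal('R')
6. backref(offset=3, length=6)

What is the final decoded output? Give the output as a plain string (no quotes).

Answer: CNUIRUIRUIR

Derivation:
Token 1: literal('C'). Output: "C"
Token 2: literal('N'). Output: "CN"
Token 3: literal('U'). Output: "CNU"
Token 4: literal('I'). Output: "CNUI"
Token 5: literal('R'). Output: "CNUIR"
Token 6: backref(off=3, len=6) (overlapping!). Copied 'UIRUIR' from pos 2. Output: "CNUIRUIRUIR"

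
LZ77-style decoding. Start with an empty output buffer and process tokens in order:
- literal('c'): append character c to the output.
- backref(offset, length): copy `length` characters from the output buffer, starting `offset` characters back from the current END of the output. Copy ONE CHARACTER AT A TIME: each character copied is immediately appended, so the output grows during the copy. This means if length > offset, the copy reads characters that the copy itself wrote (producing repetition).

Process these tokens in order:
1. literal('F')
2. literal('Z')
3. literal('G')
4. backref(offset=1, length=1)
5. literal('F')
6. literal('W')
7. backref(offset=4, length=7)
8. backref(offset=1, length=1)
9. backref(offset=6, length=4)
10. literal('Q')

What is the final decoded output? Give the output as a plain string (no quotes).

Token 1: literal('F'). Output: "F"
Token 2: literal('Z'). Output: "FZ"
Token 3: literal('G'). Output: "FZG"
Token 4: backref(off=1, len=1). Copied 'G' from pos 2. Output: "FZGG"
Token 5: literal('F'). Output: "FZGGF"
Token 6: literal('W'). Output: "FZGGFW"
Token 7: backref(off=4, len=7) (overlapping!). Copied 'GGFWGGF' from pos 2. Output: "FZGGFWGGFWGGF"
Token 8: backref(off=1, len=1). Copied 'F' from pos 12. Output: "FZGGFWGGFWGGFF"
Token 9: backref(off=6, len=4). Copied 'FWGG' from pos 8. Output: "FZGGFWGGFWGGFFFWGG"
Token 10: literal('Q'). Output: "FZGGFWGGFWGGFFFWGGQ"

Answer: FZGGFWGGFWGGFFFWGGQ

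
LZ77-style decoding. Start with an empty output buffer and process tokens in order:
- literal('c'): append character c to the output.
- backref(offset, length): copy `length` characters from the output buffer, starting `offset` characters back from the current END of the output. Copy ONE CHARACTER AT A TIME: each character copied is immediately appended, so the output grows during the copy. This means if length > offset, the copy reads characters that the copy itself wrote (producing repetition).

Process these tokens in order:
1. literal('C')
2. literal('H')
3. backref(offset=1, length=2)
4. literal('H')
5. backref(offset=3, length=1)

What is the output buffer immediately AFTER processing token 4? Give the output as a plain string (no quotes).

Answer: CHHHH

Derivation:
Token 1: literal('C'). Output: "C"
Token 2: literal('H'). Output: "CH"
Token 3: backref(off=1, len=2) (overlapping!). Copied 'HH' from pos 1. Output: "CHHH"
Token 4: literal('H'). Output: "CHHHH"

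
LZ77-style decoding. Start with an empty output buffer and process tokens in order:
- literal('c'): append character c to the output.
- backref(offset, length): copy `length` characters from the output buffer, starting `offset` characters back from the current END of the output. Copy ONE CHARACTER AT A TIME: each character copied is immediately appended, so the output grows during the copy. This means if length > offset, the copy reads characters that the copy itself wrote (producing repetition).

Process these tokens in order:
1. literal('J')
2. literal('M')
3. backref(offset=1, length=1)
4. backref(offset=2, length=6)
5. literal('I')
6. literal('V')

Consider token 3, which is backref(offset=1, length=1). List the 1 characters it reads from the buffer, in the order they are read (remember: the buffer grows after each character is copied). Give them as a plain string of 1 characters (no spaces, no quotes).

Token 1: literal('J'). Output: "J"
Token 2: literal('M'). Output: "JM"
Token 3: backref(off=1, len=1). Buffer before: "JM" (len 2)
  byte 1: read out[1]='M', append. Buffer now: "JMM"

Answer: M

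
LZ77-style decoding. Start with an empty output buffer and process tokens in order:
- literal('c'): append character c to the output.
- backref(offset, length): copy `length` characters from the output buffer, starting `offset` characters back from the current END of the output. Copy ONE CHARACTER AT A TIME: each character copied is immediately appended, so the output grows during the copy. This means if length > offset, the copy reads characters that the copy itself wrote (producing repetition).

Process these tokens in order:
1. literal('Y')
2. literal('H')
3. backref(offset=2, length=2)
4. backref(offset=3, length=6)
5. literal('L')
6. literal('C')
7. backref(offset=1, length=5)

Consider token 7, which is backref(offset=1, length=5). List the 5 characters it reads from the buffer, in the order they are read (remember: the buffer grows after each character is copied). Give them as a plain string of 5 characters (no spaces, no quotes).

Token 1: literal('Y'). Output: "Y"
Token 2: literal('H'). Output: "YH"
Token 3: backref(off=2, len=2). Copied 'YH' from pos 0. Output: "YHYH"
Token 4: backref(off=3, len=6) (overlapping!). Copied 'HYHHYH' from pos 1. Output: "YHYHHYHHYH"
Token 5: literal('L'). Output: "YHYHHYHHYHL"
Token 6: literal('C'). Output: "YHYHHYHHYHLC"
Token 7: backref(off=1, len=5). Buffer before: "YHYHHYHHYHLC" (len 12)
  byte 1: read out[11]='C', append. Buffer now: "YHYHHYHHYHLCC"
  byte 2: read out[12]='C', append. Buffer now: "YHYHHYHHYHLCCC"
  byte 3: read out[13]='C', append. Buffer now: "YHYHHYHHYHLCCCC"
  byte 4: read out[14]='C', append. Buffer now: "YHYHHYHHYHLCCCCC"
  byte 5: read out[15]='C', append. Buffer now: "YHYHHYHHYHLCCCCCC"

Answer: CCCCC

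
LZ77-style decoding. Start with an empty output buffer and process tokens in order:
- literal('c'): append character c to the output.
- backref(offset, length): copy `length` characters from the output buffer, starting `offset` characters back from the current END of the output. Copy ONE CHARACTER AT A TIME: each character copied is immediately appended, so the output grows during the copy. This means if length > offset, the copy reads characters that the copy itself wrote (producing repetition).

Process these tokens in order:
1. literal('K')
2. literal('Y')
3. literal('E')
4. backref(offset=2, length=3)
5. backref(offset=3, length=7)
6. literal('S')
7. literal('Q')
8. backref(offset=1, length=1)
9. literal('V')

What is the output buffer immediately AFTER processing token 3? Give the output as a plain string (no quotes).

Answer: KYE

Derivation:
Token 1: literal('K'). Output: "K"
Token 2: literal('Y'). Output: "KY"
Token 3: literal('E'). Output: "KYE"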